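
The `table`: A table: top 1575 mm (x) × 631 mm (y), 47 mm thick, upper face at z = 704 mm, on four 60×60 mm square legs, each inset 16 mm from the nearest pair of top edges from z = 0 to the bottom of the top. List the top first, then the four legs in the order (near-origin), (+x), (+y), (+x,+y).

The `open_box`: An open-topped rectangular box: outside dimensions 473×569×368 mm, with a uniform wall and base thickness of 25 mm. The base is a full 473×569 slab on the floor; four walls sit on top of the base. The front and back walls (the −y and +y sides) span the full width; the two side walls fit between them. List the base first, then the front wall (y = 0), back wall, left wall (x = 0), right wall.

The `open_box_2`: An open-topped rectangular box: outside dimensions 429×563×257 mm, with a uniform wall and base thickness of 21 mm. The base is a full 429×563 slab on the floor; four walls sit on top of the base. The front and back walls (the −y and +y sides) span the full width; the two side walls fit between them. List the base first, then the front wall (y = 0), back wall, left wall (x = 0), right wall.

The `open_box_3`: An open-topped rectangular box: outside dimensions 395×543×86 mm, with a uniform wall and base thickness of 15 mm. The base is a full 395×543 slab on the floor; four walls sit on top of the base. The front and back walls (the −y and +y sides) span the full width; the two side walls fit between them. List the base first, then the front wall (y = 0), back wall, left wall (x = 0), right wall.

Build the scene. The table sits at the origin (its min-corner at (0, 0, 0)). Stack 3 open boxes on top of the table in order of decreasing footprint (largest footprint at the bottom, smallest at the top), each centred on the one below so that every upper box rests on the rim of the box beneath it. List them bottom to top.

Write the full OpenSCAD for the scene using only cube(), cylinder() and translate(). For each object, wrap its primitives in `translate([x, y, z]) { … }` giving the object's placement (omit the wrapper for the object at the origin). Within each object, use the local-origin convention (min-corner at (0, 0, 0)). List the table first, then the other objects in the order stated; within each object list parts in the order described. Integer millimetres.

translate([0, 0, 657]) cube([1575, 631, 47]);
translate([16, 16, 0]) cube([60, 60, 657]);
translate([1499, 16, 0]) cube([60, 60, 657]);
translate([16, 555, 0]) cube([60, 60, 657]);
translate([1499, 555, 0]) cube([60, 60, 657]);
translate([551, 31, 704]) {
  cube([473, 569, 25]);
  translate([0, 0, 25]) cube([473, 25, 343]);
  translate([0, 544, 25]) cube([473, 25, 343]);
  translate([0, 25, 25]) cube([25, 519, 343]);
  translate([448, 25, 25]) cube([25, 519, 343]);
}
translate([573, 34, 1072]) {
  cube([429, 563, 21]);
  translate([0, 0, 21]) cube([429, 21, 236]);
  translate([0, 542, 21]) cube([429, 21, 236]);
  translate([0, 21, 21]) cube([21, 521, 236]);
  translate([408, 21, 21]) cube([21, 521, 236]);
}
translate([590, 44, 1329]) {
  cube([395, 543, 15]);
  translate([0, 0, 15]) cube([395, 15, 71]);
  translate([0, 528, 15]) cube([395, 15, 71]);
  translate([0, 15, 15]) cube([15, 513, 71]);
  translate([380, 15, 15]) cube([15, 513, 71]);
}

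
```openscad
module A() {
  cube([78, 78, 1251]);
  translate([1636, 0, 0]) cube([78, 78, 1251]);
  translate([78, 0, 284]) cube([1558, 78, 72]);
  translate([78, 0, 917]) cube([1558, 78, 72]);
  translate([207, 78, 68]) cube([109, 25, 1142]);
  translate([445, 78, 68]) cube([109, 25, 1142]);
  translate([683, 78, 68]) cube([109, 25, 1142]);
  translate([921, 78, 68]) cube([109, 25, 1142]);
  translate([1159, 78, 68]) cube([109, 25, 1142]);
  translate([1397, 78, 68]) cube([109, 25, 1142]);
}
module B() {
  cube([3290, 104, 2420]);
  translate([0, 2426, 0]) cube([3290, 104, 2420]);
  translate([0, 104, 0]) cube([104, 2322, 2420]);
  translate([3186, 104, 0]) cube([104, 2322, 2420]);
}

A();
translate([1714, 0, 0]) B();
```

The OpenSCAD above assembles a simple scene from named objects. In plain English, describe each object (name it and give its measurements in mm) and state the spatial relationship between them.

A is a fence section. Two 78×78 mm posts, 1251 mm tall, stand on the floor with a clear span of 1558 mm between their inner faces. Two horizontal rails of 78×72 mm section span the gap between the posts with their undersides at z = 284 mm and z = 917 mm, flush with the posts' −y face. 6 pickets, each 109 mm wide, 25 mm thick and 1142 mm tall, are fixed to the +y face of the rails with their bottoms at z = 68 mm, evenly spaced across the span with equal gaps (rounded down to the nearest mm) at the −x end and between each pair — any rounding remainder accumulates at the +x end.

B is a box-shaped house frame (walls only): outside footprint 3290×2530 mm, wall height 2420 mm, wall thickness 104 mm. The two y-facing walls run the full x-width; the two x-facing walls fit between the inner faces of the y-facing walls.

The house frame is against the fence section's +x side, with their −y faces flush.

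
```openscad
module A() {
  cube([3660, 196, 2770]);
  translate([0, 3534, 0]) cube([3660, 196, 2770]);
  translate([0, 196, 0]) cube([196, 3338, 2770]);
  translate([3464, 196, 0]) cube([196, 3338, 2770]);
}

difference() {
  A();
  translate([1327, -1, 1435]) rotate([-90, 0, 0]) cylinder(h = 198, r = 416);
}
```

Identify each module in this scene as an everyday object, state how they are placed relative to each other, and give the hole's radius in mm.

A is a house frame. The house frame has a circular hole through its front wall. The hole's radius is 416 mm.

The subtracted cylinder has r = 416 mm.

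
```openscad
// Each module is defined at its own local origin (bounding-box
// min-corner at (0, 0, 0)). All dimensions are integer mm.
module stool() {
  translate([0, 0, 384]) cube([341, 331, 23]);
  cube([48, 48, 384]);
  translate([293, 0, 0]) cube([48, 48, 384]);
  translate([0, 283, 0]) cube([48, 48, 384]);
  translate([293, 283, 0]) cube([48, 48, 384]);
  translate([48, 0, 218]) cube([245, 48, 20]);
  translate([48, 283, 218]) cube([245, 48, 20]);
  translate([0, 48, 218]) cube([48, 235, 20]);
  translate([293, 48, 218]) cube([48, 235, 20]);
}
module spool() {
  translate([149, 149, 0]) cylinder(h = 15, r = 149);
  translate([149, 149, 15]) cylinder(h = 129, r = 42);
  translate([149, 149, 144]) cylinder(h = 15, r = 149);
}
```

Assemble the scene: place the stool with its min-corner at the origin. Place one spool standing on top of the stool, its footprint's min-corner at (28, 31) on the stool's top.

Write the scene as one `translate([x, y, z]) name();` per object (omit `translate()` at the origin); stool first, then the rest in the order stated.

stool();
translate([28, 31, 407]) spool();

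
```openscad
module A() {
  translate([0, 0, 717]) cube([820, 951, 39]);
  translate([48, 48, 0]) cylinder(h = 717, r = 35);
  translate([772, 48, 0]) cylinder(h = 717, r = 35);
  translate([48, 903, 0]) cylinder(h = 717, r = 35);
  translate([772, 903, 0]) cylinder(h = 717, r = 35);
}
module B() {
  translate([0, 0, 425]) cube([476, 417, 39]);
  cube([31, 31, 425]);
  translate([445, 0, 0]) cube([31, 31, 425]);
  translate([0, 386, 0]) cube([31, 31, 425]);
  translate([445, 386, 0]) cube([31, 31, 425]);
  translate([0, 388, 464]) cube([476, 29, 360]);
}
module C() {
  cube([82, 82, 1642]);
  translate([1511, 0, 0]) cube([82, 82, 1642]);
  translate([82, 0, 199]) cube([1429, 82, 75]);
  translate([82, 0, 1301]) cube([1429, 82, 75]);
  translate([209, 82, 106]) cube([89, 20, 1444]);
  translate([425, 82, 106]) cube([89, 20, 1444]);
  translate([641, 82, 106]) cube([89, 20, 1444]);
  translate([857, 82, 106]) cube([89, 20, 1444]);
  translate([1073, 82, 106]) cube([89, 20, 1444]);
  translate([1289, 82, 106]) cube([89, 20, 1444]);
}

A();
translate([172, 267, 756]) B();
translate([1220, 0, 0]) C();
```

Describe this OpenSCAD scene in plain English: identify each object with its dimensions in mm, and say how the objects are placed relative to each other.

A is a table with a 820×951 mm rectangular top, 39 mm thick, top surface at z = 756 mm, supported by four round legs of 70 mm diameter, each leg's bounding box inset 13 mm from the nearest pair of top edges, running from the floor.

B is a chair: 476×417 mm seat, 39 mm thick, top at z = 464 mm, on four 31 mm square corner legs flush with the seat edges. A 29 mm thick backrest slab spans the full seat width, extending 360 mm above the seat top, its back face flush with the seat's +y edge.

C is a fence section. Two 82×82 mm posts, 1642 mm tall, stand on the floor with a clear span of 1429 mm between their inner faces. Two horizontal rails of 82×75 mm section span the gap between the posts with their undersides at z = 199 mm and z = 1301 mm, flush with the posts' −y face. 6 pickets, each 89 mm wide, 20 mm thick and 1444 mm tall, are fixed to the +y face of the rails with their bottoms at z = 106 mm, evenly spaced across the span with equal gaps (rounded down to the nearest mm) at the −x end and between each pair — any rounding remainder accumulates at the +x end.

The chair is on top of the table, centred. The fence section is on the floor beside the table on its +x side.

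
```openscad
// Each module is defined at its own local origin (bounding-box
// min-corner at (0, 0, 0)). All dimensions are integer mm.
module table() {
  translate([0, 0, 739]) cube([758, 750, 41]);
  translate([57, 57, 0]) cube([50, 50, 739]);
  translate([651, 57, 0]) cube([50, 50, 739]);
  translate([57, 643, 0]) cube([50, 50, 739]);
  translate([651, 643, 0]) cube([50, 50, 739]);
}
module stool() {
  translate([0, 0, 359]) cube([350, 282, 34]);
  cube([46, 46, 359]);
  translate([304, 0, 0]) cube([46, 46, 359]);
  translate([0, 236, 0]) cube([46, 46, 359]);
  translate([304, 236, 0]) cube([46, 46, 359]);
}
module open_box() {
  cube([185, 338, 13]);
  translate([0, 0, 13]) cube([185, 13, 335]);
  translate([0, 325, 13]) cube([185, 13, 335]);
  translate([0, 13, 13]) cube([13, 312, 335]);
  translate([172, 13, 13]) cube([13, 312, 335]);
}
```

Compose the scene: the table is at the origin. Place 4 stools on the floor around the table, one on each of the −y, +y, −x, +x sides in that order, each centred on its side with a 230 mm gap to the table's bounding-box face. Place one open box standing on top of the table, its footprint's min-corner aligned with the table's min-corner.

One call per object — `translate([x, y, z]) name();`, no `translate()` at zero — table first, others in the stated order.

table();
translate([204, -512, 0]) stool();
translate([204, 980, 0]) stool();
translate([-580, 234, 0]) stool();
translate([988, 234, 0]) stool();
translate([0, 0, 780]) open_box();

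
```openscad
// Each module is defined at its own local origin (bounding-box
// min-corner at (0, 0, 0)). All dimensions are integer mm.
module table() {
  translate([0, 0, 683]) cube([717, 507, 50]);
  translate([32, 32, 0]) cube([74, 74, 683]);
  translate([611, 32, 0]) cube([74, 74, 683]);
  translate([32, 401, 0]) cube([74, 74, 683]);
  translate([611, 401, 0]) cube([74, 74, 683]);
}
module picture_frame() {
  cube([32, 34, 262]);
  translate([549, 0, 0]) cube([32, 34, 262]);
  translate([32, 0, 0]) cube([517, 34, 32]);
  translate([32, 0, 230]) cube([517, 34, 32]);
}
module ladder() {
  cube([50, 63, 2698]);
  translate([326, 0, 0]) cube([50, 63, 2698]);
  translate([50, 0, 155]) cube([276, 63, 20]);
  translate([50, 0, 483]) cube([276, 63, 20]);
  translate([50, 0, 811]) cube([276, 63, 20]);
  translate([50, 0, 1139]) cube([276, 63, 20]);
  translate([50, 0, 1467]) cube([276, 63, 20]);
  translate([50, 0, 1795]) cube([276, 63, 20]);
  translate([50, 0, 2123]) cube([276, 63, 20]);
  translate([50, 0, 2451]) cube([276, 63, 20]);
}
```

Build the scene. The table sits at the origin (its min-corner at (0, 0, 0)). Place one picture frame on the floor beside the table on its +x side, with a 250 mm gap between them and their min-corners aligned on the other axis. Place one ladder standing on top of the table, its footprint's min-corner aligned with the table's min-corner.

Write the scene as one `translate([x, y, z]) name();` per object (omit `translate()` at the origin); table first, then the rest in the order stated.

table();
translate([967, 0, 0]) picture_frame();
translate([0, 0, 733]) ladder();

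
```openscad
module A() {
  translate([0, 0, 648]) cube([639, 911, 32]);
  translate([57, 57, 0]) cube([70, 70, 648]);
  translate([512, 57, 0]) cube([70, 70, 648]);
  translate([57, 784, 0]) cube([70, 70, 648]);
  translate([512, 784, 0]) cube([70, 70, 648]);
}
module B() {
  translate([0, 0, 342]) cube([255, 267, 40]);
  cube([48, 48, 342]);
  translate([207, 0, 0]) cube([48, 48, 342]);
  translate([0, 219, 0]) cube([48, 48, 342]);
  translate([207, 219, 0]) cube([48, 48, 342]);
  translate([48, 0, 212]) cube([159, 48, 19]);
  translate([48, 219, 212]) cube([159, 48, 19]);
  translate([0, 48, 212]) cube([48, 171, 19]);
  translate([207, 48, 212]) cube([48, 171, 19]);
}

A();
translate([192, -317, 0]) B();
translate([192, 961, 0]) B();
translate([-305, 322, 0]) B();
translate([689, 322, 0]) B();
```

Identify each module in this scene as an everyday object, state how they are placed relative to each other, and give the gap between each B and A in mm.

Each stool's nearest face is 50 mm from the table's bounding box.

A is a table. B is a stool. Four stools sit around the table at the −y, +y, −x, +x sides. The gap between each stool and the table is 50 mm.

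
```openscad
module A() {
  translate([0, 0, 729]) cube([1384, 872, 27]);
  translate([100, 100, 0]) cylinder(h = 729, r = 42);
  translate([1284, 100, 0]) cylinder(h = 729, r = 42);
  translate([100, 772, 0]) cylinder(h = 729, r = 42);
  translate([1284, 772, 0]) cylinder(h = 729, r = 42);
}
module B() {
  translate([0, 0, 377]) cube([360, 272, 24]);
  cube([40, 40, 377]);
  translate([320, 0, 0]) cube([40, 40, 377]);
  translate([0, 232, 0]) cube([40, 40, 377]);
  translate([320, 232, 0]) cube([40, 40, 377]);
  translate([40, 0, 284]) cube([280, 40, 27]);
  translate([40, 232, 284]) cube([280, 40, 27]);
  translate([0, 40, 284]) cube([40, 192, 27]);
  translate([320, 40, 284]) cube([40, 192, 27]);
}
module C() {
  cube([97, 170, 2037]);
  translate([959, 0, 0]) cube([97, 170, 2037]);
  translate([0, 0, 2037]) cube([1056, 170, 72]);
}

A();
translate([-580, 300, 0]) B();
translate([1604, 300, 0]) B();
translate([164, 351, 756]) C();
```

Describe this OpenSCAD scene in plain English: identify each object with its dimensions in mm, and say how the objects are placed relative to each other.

A is a rectangular dining table. The top is 1384×872×27 mm with its upper surface at z = 756 mm. It stands on four round legs of 84 mm diameter, each leg's bounding box inset 58 mm from the nearest pair of top edges, running from the floor to the underside of the top.

B is a simple wooden stool: a rectangular seat 360 mm (x) by 272 mm (y), 24 mm thick, top face at z = 401 mm, on four square legs, each 40×40 mm in cross-section. The legs rest on z = 0, each flush with a corner of the seat. Four stretchers, 40 mm wide and 27 mm tall, connect adjacent legs with their undersides at z = 284 mm, each running between the inner faces of the legs it joins and aligned with the legs' outer faces on the other axis.

C is a door frame. The clear opening is 862 mm wide and 2037 mm high. Two 97 mm wide jambs, 170 mm deep, stand either side of the opening from the floor to the top of the opening. A 72 mm thick head sits across the top of both jambs, spanning the full outside width of the frame.

Two stools sit around the table at the −x, +x sides. The door frame is on top of the table, centred.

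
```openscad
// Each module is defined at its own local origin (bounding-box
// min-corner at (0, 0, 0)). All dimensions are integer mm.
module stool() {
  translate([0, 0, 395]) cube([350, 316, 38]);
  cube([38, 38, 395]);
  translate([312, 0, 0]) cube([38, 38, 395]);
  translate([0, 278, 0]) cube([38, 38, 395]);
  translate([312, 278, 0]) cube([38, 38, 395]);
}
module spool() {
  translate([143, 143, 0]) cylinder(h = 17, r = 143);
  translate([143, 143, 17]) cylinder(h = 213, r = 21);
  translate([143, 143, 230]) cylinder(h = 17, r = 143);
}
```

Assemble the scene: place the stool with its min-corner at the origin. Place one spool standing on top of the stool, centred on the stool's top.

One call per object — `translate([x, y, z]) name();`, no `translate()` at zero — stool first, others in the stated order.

stool();
translate([32, 15, 433]) spool();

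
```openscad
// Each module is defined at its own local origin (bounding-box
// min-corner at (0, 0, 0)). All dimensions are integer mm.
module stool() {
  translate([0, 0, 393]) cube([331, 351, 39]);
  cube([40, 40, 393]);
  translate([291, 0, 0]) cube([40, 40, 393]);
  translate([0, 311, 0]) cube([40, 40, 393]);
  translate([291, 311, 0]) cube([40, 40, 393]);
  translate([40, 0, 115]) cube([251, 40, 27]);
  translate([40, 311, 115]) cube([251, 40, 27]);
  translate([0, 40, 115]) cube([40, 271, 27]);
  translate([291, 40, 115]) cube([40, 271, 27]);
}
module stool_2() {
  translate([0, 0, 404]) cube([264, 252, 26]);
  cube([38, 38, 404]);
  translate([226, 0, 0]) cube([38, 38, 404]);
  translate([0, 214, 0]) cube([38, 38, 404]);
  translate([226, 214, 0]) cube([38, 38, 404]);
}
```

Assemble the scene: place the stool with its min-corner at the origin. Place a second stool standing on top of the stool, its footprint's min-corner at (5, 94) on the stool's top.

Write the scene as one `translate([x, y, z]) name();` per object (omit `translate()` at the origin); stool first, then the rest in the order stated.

stool();
translate([5, 94, 432]) stool_2();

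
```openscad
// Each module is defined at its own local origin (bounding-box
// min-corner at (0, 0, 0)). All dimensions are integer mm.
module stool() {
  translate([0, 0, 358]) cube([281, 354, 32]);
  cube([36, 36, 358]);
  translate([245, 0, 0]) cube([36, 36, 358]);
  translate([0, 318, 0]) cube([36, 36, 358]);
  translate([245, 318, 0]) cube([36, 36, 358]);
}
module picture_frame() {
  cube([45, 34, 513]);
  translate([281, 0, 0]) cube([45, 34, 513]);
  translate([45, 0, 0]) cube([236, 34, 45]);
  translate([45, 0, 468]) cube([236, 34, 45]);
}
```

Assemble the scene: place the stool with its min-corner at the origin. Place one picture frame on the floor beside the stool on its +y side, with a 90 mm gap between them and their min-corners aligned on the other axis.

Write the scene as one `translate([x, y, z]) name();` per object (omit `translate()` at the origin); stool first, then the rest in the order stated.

stool();
translate([0, 444, 0]) picture_frame();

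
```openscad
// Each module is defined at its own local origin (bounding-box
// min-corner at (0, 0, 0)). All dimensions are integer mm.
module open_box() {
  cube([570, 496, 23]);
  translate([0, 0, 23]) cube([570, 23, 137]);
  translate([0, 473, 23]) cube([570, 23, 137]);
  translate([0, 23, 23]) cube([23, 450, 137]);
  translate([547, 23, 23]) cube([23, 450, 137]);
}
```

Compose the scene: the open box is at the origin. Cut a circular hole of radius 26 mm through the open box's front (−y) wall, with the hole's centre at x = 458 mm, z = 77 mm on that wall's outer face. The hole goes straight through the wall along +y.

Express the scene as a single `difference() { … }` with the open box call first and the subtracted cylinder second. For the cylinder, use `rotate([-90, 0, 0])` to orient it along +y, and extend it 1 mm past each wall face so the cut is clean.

difference() {
  open_box();
  translate([458, -1, 77]) rotate([-90, 0, 0]) cylinder(h = 25, r = 26);
}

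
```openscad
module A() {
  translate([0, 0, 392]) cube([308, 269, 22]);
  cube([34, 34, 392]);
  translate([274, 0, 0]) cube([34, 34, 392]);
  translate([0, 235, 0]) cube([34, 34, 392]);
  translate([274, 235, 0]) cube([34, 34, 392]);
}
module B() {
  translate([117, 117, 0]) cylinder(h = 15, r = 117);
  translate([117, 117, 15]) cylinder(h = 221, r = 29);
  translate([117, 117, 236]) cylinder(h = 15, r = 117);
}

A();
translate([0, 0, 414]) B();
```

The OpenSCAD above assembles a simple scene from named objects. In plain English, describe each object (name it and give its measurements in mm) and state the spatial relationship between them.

A is a four-legged stool. The seat is a 308×269×22 mm slab whose top surface is at z = 414 mm; four square legs, each 34×34 mm in cross-section, run from the floor (z = 0) to the underside of the seat, each flush with a corner of the seat.

B is a spool: two coaxial disc flanges of radius 117 mm and thickness 15 mm, joined by a core cylinder of radius 29 mm and height 221 mm. The lower flange rests on z = 0 and the three cylinders share a vertical axis.

The spool is on top of the stool.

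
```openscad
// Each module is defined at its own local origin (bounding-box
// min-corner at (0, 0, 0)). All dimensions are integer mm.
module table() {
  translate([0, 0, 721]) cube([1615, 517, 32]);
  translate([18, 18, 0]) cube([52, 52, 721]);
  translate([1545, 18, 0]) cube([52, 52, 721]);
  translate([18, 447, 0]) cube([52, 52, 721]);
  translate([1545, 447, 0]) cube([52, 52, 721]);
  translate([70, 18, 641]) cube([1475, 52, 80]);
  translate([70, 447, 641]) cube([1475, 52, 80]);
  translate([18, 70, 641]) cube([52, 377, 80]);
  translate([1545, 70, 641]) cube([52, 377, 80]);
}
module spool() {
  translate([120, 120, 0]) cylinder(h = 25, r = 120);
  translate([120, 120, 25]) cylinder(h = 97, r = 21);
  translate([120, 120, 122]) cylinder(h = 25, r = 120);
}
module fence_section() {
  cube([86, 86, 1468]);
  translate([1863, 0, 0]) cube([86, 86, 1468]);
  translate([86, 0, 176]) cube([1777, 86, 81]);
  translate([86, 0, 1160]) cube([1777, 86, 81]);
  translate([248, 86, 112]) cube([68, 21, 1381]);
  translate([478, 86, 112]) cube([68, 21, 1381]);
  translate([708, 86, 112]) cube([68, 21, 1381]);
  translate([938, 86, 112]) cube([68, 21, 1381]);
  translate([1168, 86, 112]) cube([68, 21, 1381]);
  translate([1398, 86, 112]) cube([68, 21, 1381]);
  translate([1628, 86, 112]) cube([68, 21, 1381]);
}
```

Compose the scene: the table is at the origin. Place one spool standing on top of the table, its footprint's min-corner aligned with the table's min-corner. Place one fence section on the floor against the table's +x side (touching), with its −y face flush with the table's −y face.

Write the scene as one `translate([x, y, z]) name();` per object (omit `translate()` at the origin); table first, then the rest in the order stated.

table();
translate([0, 0, 753]) spool();
translate([1615, 0, 0]) fence_section();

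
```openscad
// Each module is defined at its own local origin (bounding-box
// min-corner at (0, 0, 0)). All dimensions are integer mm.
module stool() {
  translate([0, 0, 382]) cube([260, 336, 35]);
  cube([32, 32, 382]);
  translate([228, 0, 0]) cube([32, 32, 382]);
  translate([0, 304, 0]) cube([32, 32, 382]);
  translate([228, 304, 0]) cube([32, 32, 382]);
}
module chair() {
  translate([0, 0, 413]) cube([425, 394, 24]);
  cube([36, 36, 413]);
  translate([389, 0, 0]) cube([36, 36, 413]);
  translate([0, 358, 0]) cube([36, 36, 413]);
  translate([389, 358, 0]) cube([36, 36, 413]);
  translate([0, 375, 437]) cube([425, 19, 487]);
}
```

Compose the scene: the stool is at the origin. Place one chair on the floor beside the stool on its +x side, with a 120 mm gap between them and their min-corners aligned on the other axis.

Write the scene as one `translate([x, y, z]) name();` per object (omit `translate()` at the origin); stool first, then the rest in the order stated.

stool();
translate([380, 0, 0]) chair();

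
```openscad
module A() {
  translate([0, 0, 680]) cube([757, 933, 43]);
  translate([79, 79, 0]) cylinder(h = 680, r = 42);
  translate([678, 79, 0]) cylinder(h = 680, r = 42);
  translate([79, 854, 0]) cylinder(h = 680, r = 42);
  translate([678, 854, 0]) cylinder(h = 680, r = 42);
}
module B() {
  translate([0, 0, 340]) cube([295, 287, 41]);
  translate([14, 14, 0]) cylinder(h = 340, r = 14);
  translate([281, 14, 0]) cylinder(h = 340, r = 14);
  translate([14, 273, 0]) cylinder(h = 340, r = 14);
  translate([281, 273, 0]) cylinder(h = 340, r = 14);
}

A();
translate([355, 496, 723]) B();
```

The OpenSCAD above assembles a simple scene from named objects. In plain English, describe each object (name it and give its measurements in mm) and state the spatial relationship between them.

A is a table with a 757×933 mm rectangular top, 43 mm thick, top surface at z = 723 mm, supported by four round legs of 84 mm diameter, each leg's bounding box inset 37 mm from the nearest pair of top edges, running from the floor.

B is a simple wooden stool: a rectangular seat 295 mm (x) by 287 mm (y), 41 mm thick, top face at z = 381 mm, on four round legs, each 28 mm in diameter. The legs rest on z = 0, each leg's axis is inset half a diameter from the nearest pair of seat edges (so the leg's bounding box is flush with the corner).

The stool is on top of the table.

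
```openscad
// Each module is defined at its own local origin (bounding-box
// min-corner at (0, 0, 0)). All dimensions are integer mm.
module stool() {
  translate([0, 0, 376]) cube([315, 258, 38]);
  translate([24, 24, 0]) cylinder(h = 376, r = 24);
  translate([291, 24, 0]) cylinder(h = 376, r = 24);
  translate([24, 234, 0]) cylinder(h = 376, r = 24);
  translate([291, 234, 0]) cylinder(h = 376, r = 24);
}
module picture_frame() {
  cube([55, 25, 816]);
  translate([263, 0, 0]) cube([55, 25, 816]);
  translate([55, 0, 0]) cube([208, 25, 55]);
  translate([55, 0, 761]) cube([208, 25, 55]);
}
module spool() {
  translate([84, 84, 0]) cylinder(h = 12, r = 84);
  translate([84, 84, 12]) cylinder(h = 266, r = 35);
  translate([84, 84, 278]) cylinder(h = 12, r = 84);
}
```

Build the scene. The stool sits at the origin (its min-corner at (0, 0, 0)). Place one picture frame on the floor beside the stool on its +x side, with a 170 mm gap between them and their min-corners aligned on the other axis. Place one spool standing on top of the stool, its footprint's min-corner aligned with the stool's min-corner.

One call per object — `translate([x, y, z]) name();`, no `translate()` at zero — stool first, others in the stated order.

stool();
translate([485, 0, 0]) picture_frame();
translate([0, 0, 414]) spool();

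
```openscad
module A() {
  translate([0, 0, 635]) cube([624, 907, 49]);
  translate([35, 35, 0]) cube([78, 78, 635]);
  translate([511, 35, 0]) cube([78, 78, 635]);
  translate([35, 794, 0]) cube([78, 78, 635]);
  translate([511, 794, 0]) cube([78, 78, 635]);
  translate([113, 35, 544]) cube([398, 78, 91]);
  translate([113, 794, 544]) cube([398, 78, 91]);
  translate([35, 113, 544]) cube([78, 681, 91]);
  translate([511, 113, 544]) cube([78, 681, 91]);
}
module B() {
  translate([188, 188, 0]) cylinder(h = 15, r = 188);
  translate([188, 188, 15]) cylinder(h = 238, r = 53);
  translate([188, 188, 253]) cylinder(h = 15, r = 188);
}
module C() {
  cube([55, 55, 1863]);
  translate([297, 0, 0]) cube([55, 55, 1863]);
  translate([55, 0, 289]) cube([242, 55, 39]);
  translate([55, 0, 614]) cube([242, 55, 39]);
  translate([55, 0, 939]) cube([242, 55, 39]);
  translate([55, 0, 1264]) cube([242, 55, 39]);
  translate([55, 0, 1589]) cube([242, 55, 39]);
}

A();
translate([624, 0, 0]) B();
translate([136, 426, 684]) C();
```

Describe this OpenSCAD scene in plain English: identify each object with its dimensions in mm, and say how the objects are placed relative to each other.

A is a table with a 624×907 mm rectangular top, 49 mm thick, top surface at z = 684 mm, supported by four 78×78 mm square legs, each inset 35 mm from the nearest pair of top edges, running from the floor. Four apron rails, 78 mm thick and 91 mm tall, run between adjacent legs with their top edges flush with the underside of the top and their outer faces flush with the legs' outer faces.

B is a spool: two coaxial disc flanges of radius 188 mm and thickness 15 mm, joined by a core cylinder of radius 53 mm and height 238 mm. The lower flange rests on z = 0 and the three cylinders share a vertical axis.

C is a wooden ladder with two side rails of 55×55 mm section and 1863 mm height, set 352 mm apart overall. Between them run 5 rectangular rungs (55 mm deep, 39 mm thick), front faces flush with the rails' −y face. The bottom of the first rung is 289 mm above the floor and each subsequent rung is 325 mm higher than the one below.

The spool is against the table's +x side, with their −y faces flush. The ladder is on top of the table, centred.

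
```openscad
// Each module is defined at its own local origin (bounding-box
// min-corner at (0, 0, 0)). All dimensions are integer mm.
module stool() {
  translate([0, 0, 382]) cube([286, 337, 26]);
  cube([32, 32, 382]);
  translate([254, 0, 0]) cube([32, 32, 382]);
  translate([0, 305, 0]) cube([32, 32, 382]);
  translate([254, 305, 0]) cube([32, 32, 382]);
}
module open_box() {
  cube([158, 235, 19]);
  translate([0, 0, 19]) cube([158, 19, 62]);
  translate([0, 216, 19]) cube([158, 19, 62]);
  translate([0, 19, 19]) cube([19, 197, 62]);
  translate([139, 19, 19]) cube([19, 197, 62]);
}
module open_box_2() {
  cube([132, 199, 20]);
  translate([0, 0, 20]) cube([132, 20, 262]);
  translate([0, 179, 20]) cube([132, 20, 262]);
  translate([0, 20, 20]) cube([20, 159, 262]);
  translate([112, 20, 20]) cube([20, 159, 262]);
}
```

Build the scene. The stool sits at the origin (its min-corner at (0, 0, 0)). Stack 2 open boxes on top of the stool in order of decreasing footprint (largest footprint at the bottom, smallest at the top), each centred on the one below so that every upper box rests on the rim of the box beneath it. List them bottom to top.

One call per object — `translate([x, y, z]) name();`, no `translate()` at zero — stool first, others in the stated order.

stool();
translate([64, 51, 408]) open_box();
translate([77, 69, 489]) open_box_2();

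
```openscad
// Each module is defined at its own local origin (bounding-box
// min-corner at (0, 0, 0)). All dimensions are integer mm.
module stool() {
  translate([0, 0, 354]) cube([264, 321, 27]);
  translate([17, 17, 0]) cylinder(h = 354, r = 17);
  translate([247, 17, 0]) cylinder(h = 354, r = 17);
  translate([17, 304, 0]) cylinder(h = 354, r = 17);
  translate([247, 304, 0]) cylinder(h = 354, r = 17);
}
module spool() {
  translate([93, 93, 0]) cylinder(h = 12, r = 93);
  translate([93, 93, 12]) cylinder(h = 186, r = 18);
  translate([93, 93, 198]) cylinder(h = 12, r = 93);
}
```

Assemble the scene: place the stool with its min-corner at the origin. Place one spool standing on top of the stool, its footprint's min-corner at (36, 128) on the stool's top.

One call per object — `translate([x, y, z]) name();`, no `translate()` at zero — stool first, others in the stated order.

stool();
translate([36, 128, 381]) spool();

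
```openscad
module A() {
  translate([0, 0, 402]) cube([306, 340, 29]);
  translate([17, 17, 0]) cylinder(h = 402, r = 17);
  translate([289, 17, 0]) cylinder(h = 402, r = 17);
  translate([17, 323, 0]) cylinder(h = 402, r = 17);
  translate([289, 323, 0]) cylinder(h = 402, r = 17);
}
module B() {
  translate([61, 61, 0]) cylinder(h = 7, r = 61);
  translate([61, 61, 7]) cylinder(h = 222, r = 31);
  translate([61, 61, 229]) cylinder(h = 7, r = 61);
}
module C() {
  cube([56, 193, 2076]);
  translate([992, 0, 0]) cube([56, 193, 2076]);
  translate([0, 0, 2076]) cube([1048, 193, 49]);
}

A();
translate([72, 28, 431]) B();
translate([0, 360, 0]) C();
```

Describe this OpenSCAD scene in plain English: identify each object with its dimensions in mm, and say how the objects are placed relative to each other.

A is a four-legged stool. The seat is 306×340 mm, 29 mm thick, top at z = 431 mm. It stands on four round legs, each 34 mm in diameter, from z = 0 to the seat underside, each leg's axis is inset half a diameter from the nearest pair of seat edges (so the leg's bounding box is flush with the corner).

B is a spool: two coaxial disc flanges of radius 61 mm and thickness 7 mm, joined by a core cylinder of radius 31 mm and height 222 mm. The lower flange rests on z = 0 and the three cylinders share a vertical axis.

C is a door frame. The clear opening is 936 mm wide and 2076 mm high. Two 56 mm wide jambs, 193 mm deep, stand either side of the opening from the floor to the top of the opening. A 49 mm thick head sits across the top of both jambs, spanning the full outside width of the frame.

The spool is on top of the stool. The door frame is on the floor beside the stool on its +y side.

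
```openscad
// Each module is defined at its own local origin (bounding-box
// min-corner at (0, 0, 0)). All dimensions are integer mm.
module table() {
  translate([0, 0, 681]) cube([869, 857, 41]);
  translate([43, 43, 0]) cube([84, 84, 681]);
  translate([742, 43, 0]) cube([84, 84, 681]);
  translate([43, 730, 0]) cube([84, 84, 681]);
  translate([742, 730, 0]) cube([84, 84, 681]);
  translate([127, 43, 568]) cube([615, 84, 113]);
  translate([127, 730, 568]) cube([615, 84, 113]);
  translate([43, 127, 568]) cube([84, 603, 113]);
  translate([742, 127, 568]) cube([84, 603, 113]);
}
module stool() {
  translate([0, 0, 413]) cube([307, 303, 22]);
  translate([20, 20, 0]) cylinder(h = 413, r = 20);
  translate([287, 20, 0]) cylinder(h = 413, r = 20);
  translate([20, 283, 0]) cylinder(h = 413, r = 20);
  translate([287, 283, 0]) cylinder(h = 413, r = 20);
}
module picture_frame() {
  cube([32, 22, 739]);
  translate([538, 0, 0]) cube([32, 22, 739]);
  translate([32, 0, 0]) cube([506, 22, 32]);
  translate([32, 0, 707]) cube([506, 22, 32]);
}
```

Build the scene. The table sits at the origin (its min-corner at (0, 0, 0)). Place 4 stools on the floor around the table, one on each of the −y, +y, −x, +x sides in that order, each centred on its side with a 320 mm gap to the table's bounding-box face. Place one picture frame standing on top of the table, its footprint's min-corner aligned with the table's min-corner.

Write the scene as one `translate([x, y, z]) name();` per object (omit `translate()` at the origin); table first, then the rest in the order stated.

table();
translate([281, -623, 0]) stool();
translate([281, 1177, 0]) stool();
translate([-627, 277, 0]) stool();
translate([1189, 277, 0]) stool();
translate([0, 0, 722]) picture_frame();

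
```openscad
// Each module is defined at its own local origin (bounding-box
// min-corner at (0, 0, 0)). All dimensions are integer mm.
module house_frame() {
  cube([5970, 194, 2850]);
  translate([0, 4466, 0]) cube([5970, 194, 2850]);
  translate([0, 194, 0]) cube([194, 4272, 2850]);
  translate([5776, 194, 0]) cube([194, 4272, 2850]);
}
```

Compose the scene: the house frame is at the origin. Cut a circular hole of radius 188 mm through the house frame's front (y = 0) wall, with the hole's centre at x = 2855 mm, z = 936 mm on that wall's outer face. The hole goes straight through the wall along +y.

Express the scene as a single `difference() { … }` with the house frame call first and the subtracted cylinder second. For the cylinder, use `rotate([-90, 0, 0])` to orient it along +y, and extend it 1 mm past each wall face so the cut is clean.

difference() {
  house_frame();
  translate([2855, -1, 936]) rotate([-90, 0, 0]) cylinder(h = 196, r = 188);
}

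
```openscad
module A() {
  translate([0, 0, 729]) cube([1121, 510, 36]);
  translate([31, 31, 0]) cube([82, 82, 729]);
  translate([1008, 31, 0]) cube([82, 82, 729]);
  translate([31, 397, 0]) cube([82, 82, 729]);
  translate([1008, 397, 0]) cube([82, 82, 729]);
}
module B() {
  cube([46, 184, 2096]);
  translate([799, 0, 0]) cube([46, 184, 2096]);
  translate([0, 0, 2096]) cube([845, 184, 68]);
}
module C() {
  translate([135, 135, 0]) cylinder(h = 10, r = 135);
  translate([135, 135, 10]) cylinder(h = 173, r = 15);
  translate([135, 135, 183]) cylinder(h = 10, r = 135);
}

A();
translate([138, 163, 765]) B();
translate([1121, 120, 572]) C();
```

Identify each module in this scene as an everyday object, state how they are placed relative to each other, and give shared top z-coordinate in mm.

A is a table. B is a door frame. C is a spool. The door frame is on top of the table, centred. The spool is beside the table with their tops flush at z = 765. The shared top z-coordinate is 765 mm.

Both tops at z = 765 mm.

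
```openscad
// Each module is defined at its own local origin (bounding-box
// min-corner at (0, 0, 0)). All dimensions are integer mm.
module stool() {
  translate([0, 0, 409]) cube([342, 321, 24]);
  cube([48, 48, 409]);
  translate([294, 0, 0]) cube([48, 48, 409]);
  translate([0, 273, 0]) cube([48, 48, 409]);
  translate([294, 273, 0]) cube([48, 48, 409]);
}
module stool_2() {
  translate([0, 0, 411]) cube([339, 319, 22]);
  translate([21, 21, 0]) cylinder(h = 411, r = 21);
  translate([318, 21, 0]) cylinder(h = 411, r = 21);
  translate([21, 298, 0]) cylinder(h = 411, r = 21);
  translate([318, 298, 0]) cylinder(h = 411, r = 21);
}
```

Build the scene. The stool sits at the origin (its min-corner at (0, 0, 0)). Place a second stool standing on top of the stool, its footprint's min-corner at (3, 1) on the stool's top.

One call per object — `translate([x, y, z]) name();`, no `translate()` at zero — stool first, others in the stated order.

stool();
translate([3, 1, 433]) stool_2();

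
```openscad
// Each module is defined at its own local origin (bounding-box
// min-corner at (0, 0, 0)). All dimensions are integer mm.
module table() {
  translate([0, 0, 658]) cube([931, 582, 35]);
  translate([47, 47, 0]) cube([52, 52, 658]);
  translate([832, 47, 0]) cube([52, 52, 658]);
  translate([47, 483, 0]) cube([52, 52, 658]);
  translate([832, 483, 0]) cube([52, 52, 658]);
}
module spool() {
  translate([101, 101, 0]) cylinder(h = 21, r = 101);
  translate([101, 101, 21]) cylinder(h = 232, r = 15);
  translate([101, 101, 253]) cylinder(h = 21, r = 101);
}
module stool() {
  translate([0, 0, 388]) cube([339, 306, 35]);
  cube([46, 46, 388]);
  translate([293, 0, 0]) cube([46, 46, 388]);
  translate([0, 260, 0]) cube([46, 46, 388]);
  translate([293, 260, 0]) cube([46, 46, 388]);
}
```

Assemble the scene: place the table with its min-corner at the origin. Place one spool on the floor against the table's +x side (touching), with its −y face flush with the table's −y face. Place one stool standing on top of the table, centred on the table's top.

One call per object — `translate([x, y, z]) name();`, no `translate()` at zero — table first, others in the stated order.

table();
translate([931, 0, 0]) spool();
translate([296, 138, 693]) stool();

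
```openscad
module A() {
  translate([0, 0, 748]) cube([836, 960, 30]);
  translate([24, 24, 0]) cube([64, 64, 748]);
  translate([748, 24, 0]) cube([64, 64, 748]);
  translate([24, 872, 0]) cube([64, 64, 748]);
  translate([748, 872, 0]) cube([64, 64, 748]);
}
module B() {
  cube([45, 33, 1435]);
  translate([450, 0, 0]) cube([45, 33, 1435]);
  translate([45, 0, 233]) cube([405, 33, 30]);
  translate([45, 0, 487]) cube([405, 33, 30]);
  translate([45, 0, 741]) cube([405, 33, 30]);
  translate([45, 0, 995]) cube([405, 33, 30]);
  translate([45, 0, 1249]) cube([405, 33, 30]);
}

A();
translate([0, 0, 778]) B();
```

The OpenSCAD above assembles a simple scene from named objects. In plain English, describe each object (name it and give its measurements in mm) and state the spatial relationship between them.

A is a table with a 836×960 mm rectangular top, 30 mm thick, top surface at z = 778 mm, supported by four 64×64 mm square legs, each inset 24 mm from the nearest pair of top edges, running from the floor.

B is a straight ladder. Two 45×33 mm vertical rails, 1435 mm tall, stand 495 mm apart (outside-to-outside) with their front faces coplanar on the −y side. 5 rungs, each 33 mm deep and 30 mm tall, span between the inner faces of the rails, front faces flush with the rails. The lowest rung's underside is at z = 233 mm and rungs are spaced 254 mm apart (underside to underside).

The ladder is on top of the table.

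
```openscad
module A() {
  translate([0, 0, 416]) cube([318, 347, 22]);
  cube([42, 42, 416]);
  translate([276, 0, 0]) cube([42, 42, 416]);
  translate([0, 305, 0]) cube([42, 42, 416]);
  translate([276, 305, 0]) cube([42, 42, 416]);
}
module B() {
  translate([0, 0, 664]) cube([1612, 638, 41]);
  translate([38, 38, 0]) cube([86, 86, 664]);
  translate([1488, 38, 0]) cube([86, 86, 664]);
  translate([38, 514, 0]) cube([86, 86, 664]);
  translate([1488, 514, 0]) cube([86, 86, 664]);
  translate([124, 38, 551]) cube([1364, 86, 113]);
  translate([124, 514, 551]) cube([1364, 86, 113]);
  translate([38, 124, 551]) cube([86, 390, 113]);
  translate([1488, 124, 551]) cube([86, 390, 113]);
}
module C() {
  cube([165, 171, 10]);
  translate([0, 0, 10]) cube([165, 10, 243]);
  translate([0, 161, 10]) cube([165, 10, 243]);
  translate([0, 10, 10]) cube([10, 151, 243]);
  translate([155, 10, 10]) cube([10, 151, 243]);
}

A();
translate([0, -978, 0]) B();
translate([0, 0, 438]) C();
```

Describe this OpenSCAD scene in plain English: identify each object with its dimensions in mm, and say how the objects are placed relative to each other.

A is a four-legged stool. The seat is a 318×347×22 mm slab whose top surface is at z = 438 mm; four square legs, each 42×42 mm in cross-section, run from the floor (z = 0) to the underside of the seat, each flush with a corner of the seat.

B is a table with a 1612×638 mm rectangular top, 41 mm thick, top surface at z = 705 mm, supported by four 86×86 mm square legs, each inset 38 mm from the nearest pair of top edges, running from the floor. Four apron rails, 86 mm thick and 113 mm tall, run between adjacent legs with their top edges flush with the underside of the top and their outer faces flush with the legs' outer faces.

C is an open-topped rectangular box: outside dimensions 165×171×253 mm, with a uniform wall and base thickness of 10 mm. The base is a full 165×171 slab on the floor; four walls sit on top of the base. The front and back walls (the −y and +y sides) span the full width; the two side walls fit between them.

The table is on the floor beside the stool on its −y side. The open box is on top of the stool.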